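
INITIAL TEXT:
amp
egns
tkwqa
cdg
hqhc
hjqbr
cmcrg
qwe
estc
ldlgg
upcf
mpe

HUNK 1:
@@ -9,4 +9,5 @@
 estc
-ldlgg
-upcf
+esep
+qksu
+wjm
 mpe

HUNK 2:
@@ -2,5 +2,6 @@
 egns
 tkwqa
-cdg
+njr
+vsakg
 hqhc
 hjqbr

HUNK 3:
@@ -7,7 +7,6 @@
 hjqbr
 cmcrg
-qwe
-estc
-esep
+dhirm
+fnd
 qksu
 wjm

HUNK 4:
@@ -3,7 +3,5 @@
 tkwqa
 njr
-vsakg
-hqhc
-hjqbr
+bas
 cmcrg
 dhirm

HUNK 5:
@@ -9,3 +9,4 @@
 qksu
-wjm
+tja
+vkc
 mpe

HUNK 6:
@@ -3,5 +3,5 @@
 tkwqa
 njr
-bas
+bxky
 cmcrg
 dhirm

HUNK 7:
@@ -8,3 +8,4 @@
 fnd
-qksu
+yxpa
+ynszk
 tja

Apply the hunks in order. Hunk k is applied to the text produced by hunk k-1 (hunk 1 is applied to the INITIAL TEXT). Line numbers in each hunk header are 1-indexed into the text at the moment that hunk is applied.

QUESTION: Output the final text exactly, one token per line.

Hunk 1: at line 9 remove [ldlgg,upcf] add [esep,qksu,wjm] -> 13 lines: amp egns tkwqa cdg hqhc hjqbr cmcrg qwe estc esep qksu wjm mpe
Hunk 2: at line 2 remove [cdg] add [njr,vsakg] -> 14 lines: amp egns tkwqa njr vsakg hqhc hjqbr cmcrg qwe estc esep qksu wjm mpe
Hunk 3: at line 7 remove [qwe,estc,esep] add [dhirm,fnd] -> 13 lines: amp egns tkwqa njr vsakg hqhc hjqbr cmcrg dhirm fnd qksu wjm mpe
Hunk 4: at line 3 remove [vsakg,hqhc,hjqbr] add [bas] -> 11 lines: amp egns tkwqa njr bas cmcrg dhirm fnd qksu wjm mpe
Hunk 5: at line 9 remove [wjm] add [tja,vkc] -> 12 lines: amp egns tkwqa njr bas cmcrg dhirm fnd qksu tja vkc mpe
Hunk 6: at line 3 remove [bas] add [bxky] -> 12 lines: amp egns tkwqa njr bxky cmcrg dhirm fnd qksu tja vkc mpe
Hunk 7: at line 8 remove [qksu] add [yxpa,ynszk] -> 13 lines: amp egns tkwqa njr bxky cmcrg dhirm fnd yxpa ynszk tja vkc mpe

Answer: amp
egns
tkwqa
njr
bxky
cmcrg
dhirm
fnd
yxpa
ynszk
tja
vkc
mpe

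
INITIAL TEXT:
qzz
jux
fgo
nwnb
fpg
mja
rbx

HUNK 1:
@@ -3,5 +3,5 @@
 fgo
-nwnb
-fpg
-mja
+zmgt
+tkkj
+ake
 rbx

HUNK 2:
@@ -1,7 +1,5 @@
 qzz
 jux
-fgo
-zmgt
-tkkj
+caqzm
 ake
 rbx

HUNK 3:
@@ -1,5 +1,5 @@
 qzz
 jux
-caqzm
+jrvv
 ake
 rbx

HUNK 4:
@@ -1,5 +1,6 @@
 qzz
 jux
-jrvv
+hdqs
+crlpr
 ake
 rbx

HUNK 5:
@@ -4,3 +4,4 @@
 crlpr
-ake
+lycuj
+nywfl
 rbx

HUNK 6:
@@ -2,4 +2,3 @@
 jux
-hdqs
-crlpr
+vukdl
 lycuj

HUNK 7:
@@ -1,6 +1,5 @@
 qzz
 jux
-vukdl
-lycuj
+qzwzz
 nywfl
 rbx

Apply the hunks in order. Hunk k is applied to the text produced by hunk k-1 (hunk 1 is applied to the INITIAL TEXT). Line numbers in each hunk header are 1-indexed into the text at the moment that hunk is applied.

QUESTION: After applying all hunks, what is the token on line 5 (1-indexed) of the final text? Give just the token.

Answer: rbx

Derivation:
Hunk 1: at line 3 remove [nwnb,fpg,mja] add [zmgt,tkkj,ake] -> 7 lines: qzz jux fgo zmgt tkkj ake rbx
Hunk 2: at line 1 remove [fgo,zmgt,tkkj] add [caqzm] -> 5 lines: qzz jux caqzm ake rbx
Hunk 3: at line 1 remove [caqzm] add [jrvv] -> 5 lines: qzz jux jrvv ake rbx
Hunk 4: at line 1 remove [jrvv] add [hdqs,crlpr] -> 6 lines: qzz jux hdqs crlpr ake rbx
Hunk 5: at line 4 remove [ake] add [lycuj,nywfl] -> 7 lines: qzz jux hdqs crlpr lycuj nywfl rbx
Hunk 6: at line 2 remove [hdqs,crlpr] add [vukdl] -> 6 lines: qzz jux vukdl lycuj nywfl rbx
Hunk 7: at line 1 remove [vukdl,lycuj] add [qzwzz] -> 5 lines: qzz jux qzwzz nywfl rbx
Final line 5: rbx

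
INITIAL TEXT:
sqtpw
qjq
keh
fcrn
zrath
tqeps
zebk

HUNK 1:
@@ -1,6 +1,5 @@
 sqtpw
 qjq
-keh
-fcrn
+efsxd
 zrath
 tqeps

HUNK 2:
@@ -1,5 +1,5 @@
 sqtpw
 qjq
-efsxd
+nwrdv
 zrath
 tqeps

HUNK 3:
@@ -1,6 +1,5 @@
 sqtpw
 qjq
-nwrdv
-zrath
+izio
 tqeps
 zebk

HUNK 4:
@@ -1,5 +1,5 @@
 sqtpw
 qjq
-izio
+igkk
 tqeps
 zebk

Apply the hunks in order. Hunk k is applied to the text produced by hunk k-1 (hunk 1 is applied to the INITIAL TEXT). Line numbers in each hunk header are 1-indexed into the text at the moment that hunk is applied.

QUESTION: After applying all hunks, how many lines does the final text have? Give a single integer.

Answer: 5

Derivation:
Hunk 1: at line 1 remove [keh,fcrn] add [efsxd] -> 6 lines: sqtpw qjq efsxd zrath tqeps zebk
Hunk 2: at line 1 remove [efsxd] add [nwrdv] -> 6 lines: sqtpw qjq nwrdv zrath tqeps zebk
Hunk 3: at line 1 remove [nwrdv,zrath] add [izio] -> 5 lines: sqtpw qjq izio tqeps zebk
Hunk 4: at line 1 remove [izio] add [igkk] -> 5 lines: sqtpw qjq igkk tqeps zebk
Final line count: 5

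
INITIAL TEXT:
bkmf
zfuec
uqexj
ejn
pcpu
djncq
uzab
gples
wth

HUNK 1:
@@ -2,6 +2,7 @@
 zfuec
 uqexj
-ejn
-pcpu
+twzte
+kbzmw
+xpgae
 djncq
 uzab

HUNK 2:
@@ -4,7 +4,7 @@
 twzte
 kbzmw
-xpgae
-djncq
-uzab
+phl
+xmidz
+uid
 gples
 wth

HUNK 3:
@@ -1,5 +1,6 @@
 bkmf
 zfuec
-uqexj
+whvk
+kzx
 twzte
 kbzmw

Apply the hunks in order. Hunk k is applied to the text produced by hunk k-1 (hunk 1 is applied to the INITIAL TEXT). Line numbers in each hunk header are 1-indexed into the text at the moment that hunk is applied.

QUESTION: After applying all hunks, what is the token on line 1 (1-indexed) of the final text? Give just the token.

Hunk 1: at line 2 remove [ejn,pcpu] add [twzte,kbzmw,xpgae] -> 10 lines: bkmf zfuec uqexj twzte kbzmw xpgae djncq uzab gples wth
Hunk 2: at line 4 remove [xpgae,djncq,uzab] add [phl,xmidz,uid] -> 10 lines: bkmf zfuec uqexj twzte kbzmw phl xmidz uid gples wth
Hunk 3: at line 1 remove [uqexj] add [whvk,kzx] -> 11 lines: bkmf zfuec whvk kzx twzte kbzmw phl xmidz uid gples wth
Final line 1: bkmf

Answer: bkmf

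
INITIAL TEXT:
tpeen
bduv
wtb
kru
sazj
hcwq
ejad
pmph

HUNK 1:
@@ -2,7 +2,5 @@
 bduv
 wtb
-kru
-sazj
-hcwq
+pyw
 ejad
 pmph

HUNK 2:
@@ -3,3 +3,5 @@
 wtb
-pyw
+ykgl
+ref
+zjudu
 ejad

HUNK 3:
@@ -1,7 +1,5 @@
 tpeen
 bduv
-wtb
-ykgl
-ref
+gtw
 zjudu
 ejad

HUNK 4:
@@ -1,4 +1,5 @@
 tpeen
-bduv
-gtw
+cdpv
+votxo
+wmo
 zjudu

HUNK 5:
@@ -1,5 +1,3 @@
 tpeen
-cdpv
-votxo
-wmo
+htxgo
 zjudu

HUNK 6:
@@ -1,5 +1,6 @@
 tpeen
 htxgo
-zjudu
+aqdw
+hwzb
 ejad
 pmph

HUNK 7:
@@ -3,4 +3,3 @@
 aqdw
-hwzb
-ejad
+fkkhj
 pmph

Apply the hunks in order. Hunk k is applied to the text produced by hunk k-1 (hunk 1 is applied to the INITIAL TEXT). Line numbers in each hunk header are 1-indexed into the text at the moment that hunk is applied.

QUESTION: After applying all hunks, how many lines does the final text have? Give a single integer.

Answer: 5

Derivation:
Hunk 1: at line 2 remove [kru,sazj,hcwq] add [pyw] -> 6 lines: tpeen bduv wtb pyw ejad pmph
Hunk 2: at line 3 remove [pyw] add [ykgl,ref,zjudu] -> 8 lines: tpeen bduv wtb ykgl ref zjudu ejad pmph
Hunk 3: at line 1 remove [wtb,ykgl,ref] add [gtw] -> 6 lines: tpeen bduv gtw zjudu ejad pmph
Hunk 4: at line 1 remove [bduv,gtw] add [cdpv,votxo,wmo] -> 7 lines: tpeen cdpv votxo wmo zjudu ejad pmph
Hunk 5: at line 1 remove [cdpv,votxo,wmo] add [htxgo] -> 5 lines: tpeen htxgo zjudu ejad pmph
Hunk 6: at line 1 remove [zjudu] add [aqdw,hwzb] -> 6 lines: tpeen htxgo aqdw hwzb ejad pmph
Hunk 7: at line 3 remove [hwzb,ejad] add [fkkhj] -> 5 lines: tpeen htxgo aqdw fkkhj pmph
Final line count: 5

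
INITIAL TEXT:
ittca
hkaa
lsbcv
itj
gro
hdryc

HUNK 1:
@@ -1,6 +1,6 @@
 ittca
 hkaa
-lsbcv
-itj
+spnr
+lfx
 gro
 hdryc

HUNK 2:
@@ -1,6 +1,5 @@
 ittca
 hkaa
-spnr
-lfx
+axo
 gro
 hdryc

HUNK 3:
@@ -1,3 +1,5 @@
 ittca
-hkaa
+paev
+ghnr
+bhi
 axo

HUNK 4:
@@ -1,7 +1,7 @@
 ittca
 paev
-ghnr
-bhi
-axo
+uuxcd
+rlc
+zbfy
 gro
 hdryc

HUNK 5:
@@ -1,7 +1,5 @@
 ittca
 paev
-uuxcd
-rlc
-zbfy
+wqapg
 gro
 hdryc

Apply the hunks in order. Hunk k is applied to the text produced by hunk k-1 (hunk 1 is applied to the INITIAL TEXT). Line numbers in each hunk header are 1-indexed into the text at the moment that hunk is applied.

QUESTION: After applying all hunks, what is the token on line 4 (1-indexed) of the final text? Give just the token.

Answer: gro

Derivation:
Hunk 1: at line 1 remove [lsbcv,itj] add [spnr,lfx] -> 6 lines: ittca hkaa spnr lfx gro hdryc
Hunk 2: at line 1 remove [spnr,lfx] add [axo] -> 5 lines: ittca hkaa axo gro hdryc
Hunk 3: at line 1 remove [hkaa] add [paev,ghnr,bhi] -> 7 lines: ittca paev ghnr bhi axo gro hdryc
Hunk 4: at line 1 remove [ghnr,bhi,axo] add [uuxcd,rlc,zbfy] -> 7 lines: ittca paev uuxcd rlc zbfy gro hdryc
Hunk 5: at line 1 remove [uuxcd,rlc,zbfy] add [wqapg] -> 5 lines: ittca paev wqapg gro hdryc
Final line 4: gro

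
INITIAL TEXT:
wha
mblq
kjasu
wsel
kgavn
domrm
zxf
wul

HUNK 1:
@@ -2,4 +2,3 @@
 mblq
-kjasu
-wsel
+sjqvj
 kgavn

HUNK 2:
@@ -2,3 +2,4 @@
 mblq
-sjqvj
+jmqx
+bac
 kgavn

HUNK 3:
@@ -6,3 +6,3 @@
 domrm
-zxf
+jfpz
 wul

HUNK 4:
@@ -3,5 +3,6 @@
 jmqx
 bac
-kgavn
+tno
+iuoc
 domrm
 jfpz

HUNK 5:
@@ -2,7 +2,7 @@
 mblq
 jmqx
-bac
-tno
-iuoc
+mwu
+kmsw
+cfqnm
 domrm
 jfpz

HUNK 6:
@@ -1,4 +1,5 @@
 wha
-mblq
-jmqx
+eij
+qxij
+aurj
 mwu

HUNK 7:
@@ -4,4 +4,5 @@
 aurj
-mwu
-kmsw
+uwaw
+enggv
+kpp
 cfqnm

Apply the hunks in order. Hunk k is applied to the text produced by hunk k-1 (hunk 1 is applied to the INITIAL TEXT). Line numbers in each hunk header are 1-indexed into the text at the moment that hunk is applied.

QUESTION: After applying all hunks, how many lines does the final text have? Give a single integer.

Answer: 11

Derivation:
Hunk 1: at line 2 remove [kjasu,wsel] add [sjqvj] -> 7 lines: wha mblq sjqvj kgavn domrm zxf wul
Hunk 2: at line 2 remove [sjqvj] add [jmqx,bac] -> 8 lines: wha mblq jmqx bac kgavn domrm zxf wul
Hunk 3: at line 6 remove [zxf] add [jfpz] -> 8 lines: wha mblq jmqx bac kgavn domrm jfpz wul
Hunk 4: at line 3 remove [kgavn] add [tno,iuoc] -> 9 lines: wha mblq jmqx bac tno iuoc domrm jfpz wul
Hunk 5: at line 2 remove [bac,tno,iuoc] add [mwu,kmsw,cfqnm] -> 9 lines: wha mblq jmqx mwu kmsw cfqnm domrm jfpz wul
Hunk 6: at line 1 remove [mblq,jmqx] add [eij,qxij,aurj] -> 10 lines: wha eij qxij aurj mwu kmsw cfqnm domrm jfpz wul
Hunk 7: at line 4 remove [mwu,kmsw] add [uwaw,enggv,kpp] -> 11 lines: wha eij qxij aurj uwaw enggv kpp cfqnm domrm jfpz wul
Final line count: 11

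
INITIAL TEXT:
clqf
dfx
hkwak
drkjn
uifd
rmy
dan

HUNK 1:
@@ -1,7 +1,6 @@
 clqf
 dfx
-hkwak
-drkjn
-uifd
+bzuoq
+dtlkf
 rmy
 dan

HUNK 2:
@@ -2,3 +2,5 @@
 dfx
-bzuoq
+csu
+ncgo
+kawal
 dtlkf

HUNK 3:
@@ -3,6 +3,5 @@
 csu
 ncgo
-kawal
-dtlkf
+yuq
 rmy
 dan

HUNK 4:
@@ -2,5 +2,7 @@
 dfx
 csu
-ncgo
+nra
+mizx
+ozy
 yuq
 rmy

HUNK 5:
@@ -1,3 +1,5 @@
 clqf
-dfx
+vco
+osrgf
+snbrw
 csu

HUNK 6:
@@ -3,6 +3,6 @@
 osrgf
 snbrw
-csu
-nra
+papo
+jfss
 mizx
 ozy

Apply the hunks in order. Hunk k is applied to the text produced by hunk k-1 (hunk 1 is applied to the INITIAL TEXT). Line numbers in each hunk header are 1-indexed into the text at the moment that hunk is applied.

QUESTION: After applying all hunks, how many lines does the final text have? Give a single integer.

Answer: 11

Derivation:
Hunk 1: at line 1 remove [hkwak,drkjn,uifd] add [bzuoq,dtlkf] -> 6 lines: clqf dfx bzuoq dtlkf rmy dan
Hunk 2: at line 2 remove [bzuoq] add [csu,ncgo,kawal] -> 8 lines: clqf dfx csu ncgo kawal dtlkf rmy dan
Hunk 3: at line 3 remove [kawal,dtlkf] add [yuq] -> 7 lines: clqf dfx csu ncgo yuq rmy dan
Hunk 4: at line 2 remove [ncgo] add [nra,mizx,ozy] -> 9 lines: clqf dfx csu nra mizx ozy yuq rmy dan
Hunk 5: at line 1 remove [dfx] add [vco,osrgf,snbrw] -> 11 lines: clqf vco osrgf snbrw csu nra mizx ozy yuq rmy dan
Hunk 6: at line 3 remove [csu,nra] add [papo,jfss] -> 11 lines: clqf vco osrgf snbrw papo jfss mizx ozy yuq rmy dan
Final line count: 11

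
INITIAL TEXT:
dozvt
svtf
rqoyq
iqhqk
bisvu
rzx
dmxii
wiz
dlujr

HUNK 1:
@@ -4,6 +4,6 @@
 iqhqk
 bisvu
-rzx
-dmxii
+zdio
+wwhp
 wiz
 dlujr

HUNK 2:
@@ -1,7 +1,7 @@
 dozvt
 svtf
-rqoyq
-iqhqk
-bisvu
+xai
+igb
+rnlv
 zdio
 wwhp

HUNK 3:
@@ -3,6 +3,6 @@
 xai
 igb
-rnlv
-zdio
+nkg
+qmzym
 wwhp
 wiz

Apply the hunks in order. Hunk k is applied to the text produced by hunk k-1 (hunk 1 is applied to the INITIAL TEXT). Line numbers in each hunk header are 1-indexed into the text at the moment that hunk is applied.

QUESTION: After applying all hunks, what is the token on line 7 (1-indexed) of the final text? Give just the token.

Hunk 1: at line 4 remove [rzx,dmxii] add [zdio,wwhp] -> 9 lines: dozvt svtf rqoyq iqhqk bisvu zdio wwhp wiz dlujr
Hunk 2: at line 1 remove [rqoyq,iqhqk,bisvu] add [xai,igb,rnlv] -> 9 lines: dozvt svtf xai igb rnlv zdio wwhp wiz dlujr
Hunk 3: at line 3 remove [rnlv,zdio] add [nkg,qmzym] -> 9 lines: dozvt svtf xai igb nkg qmzym wwhp wiz dlujr
Final line 7: wwhp

Answer: wwhp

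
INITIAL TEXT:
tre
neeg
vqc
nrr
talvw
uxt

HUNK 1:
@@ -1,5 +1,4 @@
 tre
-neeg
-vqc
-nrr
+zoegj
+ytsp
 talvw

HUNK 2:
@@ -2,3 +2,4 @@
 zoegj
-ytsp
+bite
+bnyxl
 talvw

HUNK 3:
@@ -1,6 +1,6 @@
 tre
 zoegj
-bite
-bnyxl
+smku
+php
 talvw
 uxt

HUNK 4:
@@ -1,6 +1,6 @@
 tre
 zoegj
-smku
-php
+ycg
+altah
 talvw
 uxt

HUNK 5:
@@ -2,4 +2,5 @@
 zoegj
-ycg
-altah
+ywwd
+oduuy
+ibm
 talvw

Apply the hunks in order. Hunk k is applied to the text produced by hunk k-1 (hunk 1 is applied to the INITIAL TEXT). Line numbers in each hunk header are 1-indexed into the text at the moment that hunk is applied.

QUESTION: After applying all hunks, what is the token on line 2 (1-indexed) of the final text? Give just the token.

Hunk 1: at line 1 remove [neeg,vqc,nrr] add [zoegj,ytsp] -> 5 lines: tre zoegj ytsp talvw uxt
Hunk 2: at line 2 remove [ytsp] add [bite,bnyxl] -> 6 lines: tre zoegj bite bnyxl talvw uxt
Hunk 3: at line 1 remove [bite,bnyxl] add [smku,php] -> 6 lines: tre zoegj smku php talvw uxt
Hunk 4: at line 1 remove [smku,php] add [ycg,altah] -> 6 lines: tre zoegj ycg altah talvw uxt
Hunk 5: at line 2 remove [ycg,altah] add [ywwd,oduuy,ibm] -> 7 lines: tre zoegj ywwd oduuy ibm talvw uxt
Final line 2: zoegj

Answer: zoegj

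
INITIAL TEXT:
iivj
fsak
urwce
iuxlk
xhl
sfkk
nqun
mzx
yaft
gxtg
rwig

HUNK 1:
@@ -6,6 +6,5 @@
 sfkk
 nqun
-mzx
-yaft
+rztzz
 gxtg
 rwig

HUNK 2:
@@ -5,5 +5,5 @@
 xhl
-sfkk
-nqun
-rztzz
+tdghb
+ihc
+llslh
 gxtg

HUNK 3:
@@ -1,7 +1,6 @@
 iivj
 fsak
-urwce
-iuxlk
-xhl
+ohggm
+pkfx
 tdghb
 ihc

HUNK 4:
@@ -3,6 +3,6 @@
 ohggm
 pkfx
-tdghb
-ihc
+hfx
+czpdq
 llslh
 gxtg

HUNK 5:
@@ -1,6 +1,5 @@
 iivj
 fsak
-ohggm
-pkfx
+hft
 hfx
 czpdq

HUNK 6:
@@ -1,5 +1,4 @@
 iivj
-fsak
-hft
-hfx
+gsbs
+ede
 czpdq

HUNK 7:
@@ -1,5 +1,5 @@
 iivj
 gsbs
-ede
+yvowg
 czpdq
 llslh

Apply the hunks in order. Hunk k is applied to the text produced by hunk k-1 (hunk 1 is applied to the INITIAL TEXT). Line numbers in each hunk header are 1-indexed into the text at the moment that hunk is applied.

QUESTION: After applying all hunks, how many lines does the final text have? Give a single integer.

Hunk 1: at line 6 remove [mzx,yaft] add [rztzz] -> 10 lines: iivj fsak urwce iuxlk xhl sfkk nqun rztzz gxtg rwig
Hunk 2: at line 5 remove [sfkk,nqun,rztzz] add [tdghb,ihc,llslh] -> 10 lines: iivj fsak urwce iuxlk xhl tdghb ihc llslh gxtg rwig
Hunk 3: at line 1 remove [urwce,iuxlk,xhl] add [ohggm,pkfx] -> 9 lines: iivj fsak ohggm pkfx tdghb ihc llslh gxtg rwig
Hunk 4: at line 3 remove [tdghb,ihc] add [hfx,czpdq] -> 9 lines: iivj fsak ohggm pkfx hfx czpdq llslh gxtg rwig
Hunk 5: at line 1 remove [ohggm,pkfx] add [hft] -> 8 lines: iivj fsak hft hfx czpdq llslh gxtg rwig
Hunk 6: at line 1 remove [fsak,hft,hfx] add [gsbs,ede] -> 7 lines: iivj gsbs ede czpdq llslh gxtg rwig
Hunk 7: at line 1 remove [ede] add [yvowg] -> 7 lines: iivj gsbs yvowg czpdq llslh gxtg rwig
Final line count: 7

Answer: 7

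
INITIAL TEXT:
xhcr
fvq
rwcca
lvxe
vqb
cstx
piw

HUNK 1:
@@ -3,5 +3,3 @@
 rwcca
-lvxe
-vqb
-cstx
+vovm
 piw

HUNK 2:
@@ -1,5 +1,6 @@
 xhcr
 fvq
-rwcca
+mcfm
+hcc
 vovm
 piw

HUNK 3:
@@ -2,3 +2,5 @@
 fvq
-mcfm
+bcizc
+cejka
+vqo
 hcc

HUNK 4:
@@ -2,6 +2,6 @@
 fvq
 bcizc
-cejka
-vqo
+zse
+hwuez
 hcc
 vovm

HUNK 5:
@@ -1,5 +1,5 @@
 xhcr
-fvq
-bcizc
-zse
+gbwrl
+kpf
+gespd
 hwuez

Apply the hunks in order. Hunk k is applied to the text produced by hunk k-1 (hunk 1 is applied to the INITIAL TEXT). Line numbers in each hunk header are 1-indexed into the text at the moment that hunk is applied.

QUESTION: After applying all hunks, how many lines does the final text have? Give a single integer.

Hunk 1: at line 3 remove [lvxe,vqb,cstx] add [vovm] -> 5 lines: xhcr fvq rwcca vovm piw
Hunk 2: at line 1 remove [rwcca] add [mcfm,hcc] -> 6 lines: xhcr fvq mcfm hcc vovm piw
Hunk 3: at line 2 remove [mcfm] add [bcizc,cejka,vqo] -> 8 lines: xhcr fvq bcizc cejka vqo hcc vovm piw
Hunk 4: at line 2 remove [cejka,vqo] add [zse,hwuez] -> 8 lines: xhcr fvq bcizc zse hwuez hcc vovm piw
Hunk 5: at line 1 remove [fvq,bcizc,zse] add [gbwrl,kpf,gespd] -> 8 lines: xhcr gbwrl kpf gespd hwuez hcc vovm piw
Final line count: 8

Answer: 8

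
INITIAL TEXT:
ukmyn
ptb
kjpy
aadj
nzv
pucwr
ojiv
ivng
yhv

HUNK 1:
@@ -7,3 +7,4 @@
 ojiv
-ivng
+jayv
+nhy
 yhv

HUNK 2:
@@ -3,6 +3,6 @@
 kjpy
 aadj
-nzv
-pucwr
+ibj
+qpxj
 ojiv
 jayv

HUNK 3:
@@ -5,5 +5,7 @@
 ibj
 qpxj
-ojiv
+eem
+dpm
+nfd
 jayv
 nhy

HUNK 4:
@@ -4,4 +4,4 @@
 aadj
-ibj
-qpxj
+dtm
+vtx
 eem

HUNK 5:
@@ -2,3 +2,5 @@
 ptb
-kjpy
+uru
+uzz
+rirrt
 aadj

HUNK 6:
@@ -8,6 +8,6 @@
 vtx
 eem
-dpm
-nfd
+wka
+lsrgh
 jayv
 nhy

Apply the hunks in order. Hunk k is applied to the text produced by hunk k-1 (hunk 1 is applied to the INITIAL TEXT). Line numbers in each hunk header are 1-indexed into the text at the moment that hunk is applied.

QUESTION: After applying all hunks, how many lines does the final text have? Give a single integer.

Hunk 1: at line 7 remove [ivng] add [jayv,nhy] -> 10 lines: ukmyn ptb kjpy aadj nzv pucwr ojiv jayv nhy yhv
Hunk 2: at line 3 remove [nzv,pucwr] add [ibj,qpxj] -> 10 lines: ukmyn ptb kjpy aadj ibj qpxj ojiv jayv nhy yhv
Hunk 3: at line 5 remove [ojiv] add [eem,dpm,nfd] -> 12 lines: ukmyn ptb kjpy aadj ibj qpxj eem dpm nfd jayv nhy yhv
Hunk 4: at line 4 remove [ibj,qpxj] add [dtm,vtx] -> 12 lines: ukmyn ptb kjpy aadj dtm vtx eem dpm nfd jayv nhy yhv
Hunk 5: at line 2 remove [kjpy] add [uru,uzz,rirrt] -> 14 lines: ukmyn ptb uru uzz rirrt aadj dtm vtx eem dpm nfd jayv nhy yhv
Hunk 6: at line 8 remove [dpm,nfd] add [wka,lsrgh] -> 14 lines: ukmyn ptb uru uzz rirrt aadj dtm vtx eem wka lsrgh jayv nhy yhv
Final line count: 14

Answer: 14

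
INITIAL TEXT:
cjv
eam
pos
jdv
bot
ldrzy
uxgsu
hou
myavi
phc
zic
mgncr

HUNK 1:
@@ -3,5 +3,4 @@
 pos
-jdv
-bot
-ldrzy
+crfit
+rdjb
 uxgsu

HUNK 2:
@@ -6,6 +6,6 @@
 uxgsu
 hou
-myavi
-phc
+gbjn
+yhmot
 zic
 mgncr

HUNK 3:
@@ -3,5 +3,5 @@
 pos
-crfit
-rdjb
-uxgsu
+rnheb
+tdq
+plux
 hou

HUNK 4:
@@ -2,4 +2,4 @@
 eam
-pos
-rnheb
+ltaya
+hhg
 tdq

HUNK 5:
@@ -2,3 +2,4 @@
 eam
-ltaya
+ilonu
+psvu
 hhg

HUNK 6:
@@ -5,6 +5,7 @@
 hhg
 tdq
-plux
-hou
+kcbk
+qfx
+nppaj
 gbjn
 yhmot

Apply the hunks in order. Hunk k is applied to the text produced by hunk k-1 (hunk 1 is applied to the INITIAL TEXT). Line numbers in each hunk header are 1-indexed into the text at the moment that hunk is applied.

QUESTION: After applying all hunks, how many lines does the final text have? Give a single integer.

Answer: 13

Derivation:
Hunk 1: at line 3 remove [jdv,bot,ldrzy] add [crfit,rdjb] -> 11 lines: cjv eam pos crfit rdjb uxgsu hou myavi phc zic mgncr
Hunk 2: at line 6 remove [myavi,phc] add [gbjn,yhmot] -> 11 lines: cjv eam pos crfit rdjb uxgsu hou gbjn yhmot zic mgncr
Hunk 3: at line 3 remove [crfit,rdjb,uxgsu] add [rnheb,tdq,plux] -> 11 lines: cjv eam pos rnheb tdq plux hou gbjn yhmot zic mgncr
Hunk 4: at line 2 remove [pos,rnheb] add [ltaya,hhg] -> 11 lines: cjv eam ltaya hhg tdq plux hou gbjn yhmot zic mgncr
Hunk 5: at line 2 remove [ltaya] add [ilonu,psvu] -> 12 lines: cjv eam ilonu psvu hhg tdq plux hou gbjn yhmot zic mgncr
Hunk 6: at line 5 remove [plux,hou] add [kcbk,qfx,nppaj] -> 13 lines: cjv eam ilonu psvu hhg tdq kcbk qfx nppaj gbjn yhmot zic mgncr
Final line count: 13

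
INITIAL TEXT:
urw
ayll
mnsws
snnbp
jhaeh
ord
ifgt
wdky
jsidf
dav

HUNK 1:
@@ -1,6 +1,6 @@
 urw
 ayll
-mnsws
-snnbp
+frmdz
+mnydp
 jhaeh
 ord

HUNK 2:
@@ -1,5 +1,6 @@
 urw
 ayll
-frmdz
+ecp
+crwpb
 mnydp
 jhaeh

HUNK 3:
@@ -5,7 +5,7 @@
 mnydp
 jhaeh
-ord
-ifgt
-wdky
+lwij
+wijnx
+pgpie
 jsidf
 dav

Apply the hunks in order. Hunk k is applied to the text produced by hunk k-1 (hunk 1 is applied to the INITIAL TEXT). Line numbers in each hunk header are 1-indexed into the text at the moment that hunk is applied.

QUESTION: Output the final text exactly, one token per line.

Answer: urw
ayll
ecp
crwpb
mnydp
jhaeh
lwij
wijnx
pgpie
jsidf
dav

Derivation:
Hunk 1: at line 1 remove [mnsws,snnbp] add [frmdz,mnydp] -> 10 lines: urw ayll frmdz mnydp jhaeh ord ifgt wdky jsidf dav
Hunk 2: at line 1 remove [frmdz] add [ecp,crwpb] -> 11 lines: urw ayll ecp crwpb mnydp jhaeh ord ifgt wdky jsidf dav
Hunk 3: at line 5 remove [ord,ifgt,wdky] add [lwij,wijnx,pgpie] -> 11 lines: urw ayll ecp crwpb mnydp jhaeh lwij wijnx pgpie jsidf dav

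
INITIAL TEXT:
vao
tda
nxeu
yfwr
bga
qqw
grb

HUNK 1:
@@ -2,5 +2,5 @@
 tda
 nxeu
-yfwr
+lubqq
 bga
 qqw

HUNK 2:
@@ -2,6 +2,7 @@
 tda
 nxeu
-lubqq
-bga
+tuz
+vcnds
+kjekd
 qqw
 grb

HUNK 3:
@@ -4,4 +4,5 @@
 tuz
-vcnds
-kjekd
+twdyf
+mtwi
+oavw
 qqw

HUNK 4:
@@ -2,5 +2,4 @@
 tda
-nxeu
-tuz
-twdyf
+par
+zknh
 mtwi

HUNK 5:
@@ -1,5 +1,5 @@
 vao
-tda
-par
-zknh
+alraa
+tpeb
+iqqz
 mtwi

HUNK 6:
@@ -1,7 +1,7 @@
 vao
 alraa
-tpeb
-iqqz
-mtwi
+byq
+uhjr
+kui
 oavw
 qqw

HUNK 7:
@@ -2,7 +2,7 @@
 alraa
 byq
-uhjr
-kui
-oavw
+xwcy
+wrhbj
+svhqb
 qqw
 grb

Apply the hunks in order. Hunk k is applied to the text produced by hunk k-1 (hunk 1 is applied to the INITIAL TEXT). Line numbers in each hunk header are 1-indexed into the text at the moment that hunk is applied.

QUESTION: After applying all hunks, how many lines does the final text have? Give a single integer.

Answer: 8

Derivation:
Hunk 1: at line 2 remove [yfwr] add [lubqq] -> 7 lines: vao tda nxeu lubqq bga qqw grb
Hunk 2: at line 2 remove [lubqq,bga] add [tuz,vcnds,kjekd] -> 8 lines: vao tda nxeu tuz vcnds kjekd qqw grb
Hunk 3: at line 4 remove [vcnds,kjekd] add [twdyf,mtwi,oavw] -> 9 lines: vao tda nxeu tuz twdyf mtwi oavw qqw grb
Hunk 4: at line 2 remove [nxeu,tuz,twdyf] add [par,zknh] -> 8 lines: vao tda par zknh mtwi oavw qqw grb
Hunk 5: at line 1 remove [tda,par,zknh] add [alraa,tpeb,iqqz] -> 8 lines: vao alraa tpeb iqqz mtwi oavw qqw grb
Hunk 6: at line 1 remove [tpeb,iqqz,mtwi] add [byq,uhjr,kui] -> 8 lines: vao alraa byq uhjr kui oavw qqw grb
Hunk 7: at line 2 remove [uhjr,kui,oavw] add [xwcy,wrhbj,svhqb] -> 8 lines: vao alraa byq xwcy wrhbj svhqb qqw grb
Final line count: 8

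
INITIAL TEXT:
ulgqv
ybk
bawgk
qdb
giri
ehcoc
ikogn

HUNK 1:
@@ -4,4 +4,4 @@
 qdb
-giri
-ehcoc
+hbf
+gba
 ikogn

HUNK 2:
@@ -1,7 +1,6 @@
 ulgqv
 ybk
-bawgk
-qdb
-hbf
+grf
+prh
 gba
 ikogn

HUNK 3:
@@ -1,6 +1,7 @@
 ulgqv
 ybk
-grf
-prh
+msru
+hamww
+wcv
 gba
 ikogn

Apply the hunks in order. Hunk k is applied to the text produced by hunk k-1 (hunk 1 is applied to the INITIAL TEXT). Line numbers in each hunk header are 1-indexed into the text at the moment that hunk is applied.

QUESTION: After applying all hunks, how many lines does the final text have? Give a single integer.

Answer: 7

Derivation:
Hunk 1: at line 4 remove [giri,ehcoc] add [hbf,gba] -> 7 lines: ulgqv ybk bawgk qdb hbf gba ikogn
Hunk 2: at line 1 remove [bawgk,qdb,hbf] add [grf,prh] -> 6 lines: ulgqv ybk grf prh gba ikogn
Hunk 3: at line 1 remove [grf,prh] add [msru,hamww,wcv] -> 7 lines: ulgqv ybk msru hamww wcv gba ikogn
Final line count: 7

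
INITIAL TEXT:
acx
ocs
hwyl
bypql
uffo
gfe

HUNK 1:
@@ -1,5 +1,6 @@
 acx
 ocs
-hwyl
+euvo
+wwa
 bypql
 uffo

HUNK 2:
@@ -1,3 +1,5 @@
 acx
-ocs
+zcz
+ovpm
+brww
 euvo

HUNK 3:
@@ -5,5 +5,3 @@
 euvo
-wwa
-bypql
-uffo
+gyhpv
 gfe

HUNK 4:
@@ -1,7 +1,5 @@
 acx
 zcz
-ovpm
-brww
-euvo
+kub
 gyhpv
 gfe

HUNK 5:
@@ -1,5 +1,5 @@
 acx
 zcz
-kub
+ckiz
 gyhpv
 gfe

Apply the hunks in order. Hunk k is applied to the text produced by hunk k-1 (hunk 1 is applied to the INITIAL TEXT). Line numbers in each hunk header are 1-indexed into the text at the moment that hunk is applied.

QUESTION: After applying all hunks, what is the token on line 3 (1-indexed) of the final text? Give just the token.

Hunk 1: at line 1 remove [hwyl] add [euvo,wwa] -> 7 lines: acx ocs euvo wwa bypql uffo gfe
Hunk 2: at line 1 remove [ocs] add [zcz,ovpm,brww] -> 9 lines: acx zcz ovpm brww euvo wwa bypql uffo gfe
Hunk 3: at line 5 remove [wwa,bypql,uffo] add [gyhpv] -> 7 lines: acx zcz ovpm brww euvo gyhpv gfe
Hunk 4: at line 1 remove [ovpm,brww,euvo] add [kub] -> 5 lines: acx zcz kub gyhpv gfe
Hunk 5: at line 1 remove [kub] add [ckiz] -> 5 lines: acx zcz ckiz gyhpv gfe
Final line 3: ckiz

Answer: ckiz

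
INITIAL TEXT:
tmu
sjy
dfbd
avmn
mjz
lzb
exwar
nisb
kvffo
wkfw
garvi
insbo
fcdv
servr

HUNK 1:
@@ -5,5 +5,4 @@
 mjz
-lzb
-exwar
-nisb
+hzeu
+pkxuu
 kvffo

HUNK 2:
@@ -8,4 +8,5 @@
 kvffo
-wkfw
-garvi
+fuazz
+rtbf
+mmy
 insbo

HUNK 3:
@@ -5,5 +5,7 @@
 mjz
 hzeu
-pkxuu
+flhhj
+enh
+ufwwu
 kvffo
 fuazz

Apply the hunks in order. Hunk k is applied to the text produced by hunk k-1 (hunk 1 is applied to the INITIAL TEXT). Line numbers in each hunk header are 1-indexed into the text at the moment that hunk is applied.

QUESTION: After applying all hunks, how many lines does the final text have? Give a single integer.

Hunk 1: at line 5 remove [lzb,exwar,nisb] add [hzeu,pkxuu] -> 13 lines: tmu sjy dfbd avmn mjz hzeu pkxuu kvffo wkfw garvi insbo fcdv servr
Hunk 2: at line 8 remove [wkfw,garvi] add [fuazz,rtbf,mmy] -> 14 lines: tmu sjy dfbd avmn mjz hzeu pkxuu kvffo fuazz rtbf mmy insbo fcdv servr
Hunk 3: at line 5 remove [pkxuu] add [flhhj,enh,ufwwu] -> 16 lines: tmu sjy dfbd avmn mjz hzeu flhhj enh ufwwu kvffo fuazz rtbf mmy insbo fcdv servr
Final line count: 16

Answer: 16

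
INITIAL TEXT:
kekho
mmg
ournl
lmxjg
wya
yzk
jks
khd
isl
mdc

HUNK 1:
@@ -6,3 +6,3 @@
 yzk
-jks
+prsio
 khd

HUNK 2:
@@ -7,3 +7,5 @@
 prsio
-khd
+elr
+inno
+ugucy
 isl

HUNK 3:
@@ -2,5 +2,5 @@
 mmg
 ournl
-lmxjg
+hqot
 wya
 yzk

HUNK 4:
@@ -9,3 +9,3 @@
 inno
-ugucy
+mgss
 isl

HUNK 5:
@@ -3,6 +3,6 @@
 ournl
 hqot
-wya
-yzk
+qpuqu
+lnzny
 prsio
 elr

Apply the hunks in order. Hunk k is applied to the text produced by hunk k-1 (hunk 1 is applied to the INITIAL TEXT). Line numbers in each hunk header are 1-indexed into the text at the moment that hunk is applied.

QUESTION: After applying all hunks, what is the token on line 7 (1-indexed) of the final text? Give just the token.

Answer: prsio

Derivation:
Hunk 1: at line 6 remove [jks] add [prsio] -> 10 lines: kekho mmg ournl lmxjg wya yzk prsio khd isl mdc
Hunk 2: at line 7 remove [khd] add [elr,inno,ugucy] -> 12 lines: kekho mmg ournl lmxjg wya yzk prsio elr inno ugucy isl mdc
Hunk 3: at line 2 remove [lmxjg] add [hqot] -> 12 lines: kekho mmg ournl hqot wya yzk prsio elr inno ugucy isl mdc
Hunk 4: at line 9 remove [ugucy] add [mgss] -> 12 lines: kekho mmg ournl hqot wya yzk prsio elr inno mgss isl mdc
Hunk 5: at line 3 remove [wya,yzk] add [qpuqu,lnzny] -> 12 lines: kekho mmg ournl hqot qpuqu lnzny prsio elr inno mgss isl mdc
Final line 7: prsio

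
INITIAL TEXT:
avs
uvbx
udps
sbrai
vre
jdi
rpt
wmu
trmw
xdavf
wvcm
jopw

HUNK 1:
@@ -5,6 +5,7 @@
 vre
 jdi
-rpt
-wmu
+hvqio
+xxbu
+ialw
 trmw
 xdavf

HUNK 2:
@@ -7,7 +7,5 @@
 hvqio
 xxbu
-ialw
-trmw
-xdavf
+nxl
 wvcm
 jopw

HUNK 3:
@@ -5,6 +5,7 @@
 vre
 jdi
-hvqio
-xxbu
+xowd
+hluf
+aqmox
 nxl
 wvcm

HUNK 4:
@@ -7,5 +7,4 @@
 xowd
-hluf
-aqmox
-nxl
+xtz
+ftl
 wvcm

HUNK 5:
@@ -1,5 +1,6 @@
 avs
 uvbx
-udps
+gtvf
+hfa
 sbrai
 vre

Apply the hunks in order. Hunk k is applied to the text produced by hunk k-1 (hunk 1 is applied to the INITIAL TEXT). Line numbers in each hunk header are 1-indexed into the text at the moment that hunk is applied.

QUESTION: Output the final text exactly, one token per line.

Answer: avs
uvbx
gtvf
hfa
sbrai
vre
jdi
xowd
xtz
ftl
wvcm
jopw

Derivation:
Hunk 1: at line 5 remove [rpt,wmu] add [hvqio,xxbu,ialw] -> 13 lines: avs uvbx udps sbrai vre jdi hvqio xxbu ialw trmw xdavf wvcm jopw
Hunk 2: at line 7 remove [ialw,trmw,xdavf] add [nxl] -> 11 lines: avs uvbx udps sbrai vre jdi hvqio xxbu nxl wvcm jopw
Hunk 3: at line 5 remove [hvqio,xxbu] add [xowd,hluf,aqmox] -> 12 lines: avs uvbx udps sbrai vre jdi xowd hluf aqmox nxl wvcm jopw
Hunk 4: at line 7 remove [hluf,aqmox,nxl] add [xtz,ftl] -> 11 lines: avs uvbx udps sbrai vre jdi xowd xtz ftl wvcm jopw
Hunk 5: at line 1 remove [udps] add [gtvf,hfa] -> 12 lines: avs uvbx gtvf hfa sbrai vre jdi xowd xtz ftl wvcm jopw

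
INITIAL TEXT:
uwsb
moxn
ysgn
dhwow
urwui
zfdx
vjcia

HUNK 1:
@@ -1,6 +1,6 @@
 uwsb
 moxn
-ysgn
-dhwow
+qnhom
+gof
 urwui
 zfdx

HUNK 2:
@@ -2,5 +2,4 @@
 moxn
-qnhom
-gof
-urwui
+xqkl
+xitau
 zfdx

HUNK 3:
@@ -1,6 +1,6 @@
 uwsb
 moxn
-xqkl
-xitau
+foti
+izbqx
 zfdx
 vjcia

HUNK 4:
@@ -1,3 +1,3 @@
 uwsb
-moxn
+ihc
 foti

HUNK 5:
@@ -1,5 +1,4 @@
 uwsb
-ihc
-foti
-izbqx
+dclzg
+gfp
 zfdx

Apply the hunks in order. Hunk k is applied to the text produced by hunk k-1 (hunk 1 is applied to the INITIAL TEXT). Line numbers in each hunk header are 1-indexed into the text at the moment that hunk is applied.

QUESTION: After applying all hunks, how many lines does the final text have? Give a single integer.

Hunk 1: at line 1 remove [ysgn,dhwow] add [qnhom,gof] -> 7 lines: uwsb moxn qnhom gof urwui zfdx vjcia
Hunk 2: at line 2 remove [qnhom,gof,urwui] add [xqkl,xitau] -> 6 lines: uwsb moxn xqkl xitau zfdx vjcia
Hunk 3: at line 1 remove [xqkl,xitau] add [foti,izbqx] -> 6 lines: uwsb moxn foti izbqx zfdx vjcia
Hunk 4: at line 1 remove [moxn] add [ihc] -> 6 lines: uwsb ihc foti izbqx zfdx vjcia
Hunk 5: at line 1 remove [ihc,foti,izbqx] add [dclzg,gfp] -> 5 lines: uwsb dclzg gfp zfdx vjcia
Final line count: 5

Answer: 5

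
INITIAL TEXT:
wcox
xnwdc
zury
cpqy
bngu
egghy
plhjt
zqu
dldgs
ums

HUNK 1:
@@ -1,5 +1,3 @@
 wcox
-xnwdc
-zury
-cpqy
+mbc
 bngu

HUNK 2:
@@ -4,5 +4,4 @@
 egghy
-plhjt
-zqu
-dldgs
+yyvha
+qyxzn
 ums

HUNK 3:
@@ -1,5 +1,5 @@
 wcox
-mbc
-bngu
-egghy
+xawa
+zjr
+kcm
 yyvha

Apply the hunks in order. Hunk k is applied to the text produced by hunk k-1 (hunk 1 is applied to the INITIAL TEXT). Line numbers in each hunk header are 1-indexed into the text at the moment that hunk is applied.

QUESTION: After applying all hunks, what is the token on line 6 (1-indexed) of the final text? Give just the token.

Hunk 1: at line 1 remove [xnwdc,zury,cpqy] add [mbc] -> 8 lines: wcox mbc bngu egghy plhjt zqu dldgs ums
Hunk 2: at line 4 remove [plhjt,zqu,dldgs] add [yyvha,qyxzn] -> 7 lines: wcox mbc bngu egghy yyvha qyxzn ums
Hunk 3: at line 1 remove [mbc,bngu,egghy] add [xawa,zjr,kcm] -> 7 lines: wcox xawa zjr kcm yyvha qyxzn ums
Final line 6: qyxzn

Answer: qyxzn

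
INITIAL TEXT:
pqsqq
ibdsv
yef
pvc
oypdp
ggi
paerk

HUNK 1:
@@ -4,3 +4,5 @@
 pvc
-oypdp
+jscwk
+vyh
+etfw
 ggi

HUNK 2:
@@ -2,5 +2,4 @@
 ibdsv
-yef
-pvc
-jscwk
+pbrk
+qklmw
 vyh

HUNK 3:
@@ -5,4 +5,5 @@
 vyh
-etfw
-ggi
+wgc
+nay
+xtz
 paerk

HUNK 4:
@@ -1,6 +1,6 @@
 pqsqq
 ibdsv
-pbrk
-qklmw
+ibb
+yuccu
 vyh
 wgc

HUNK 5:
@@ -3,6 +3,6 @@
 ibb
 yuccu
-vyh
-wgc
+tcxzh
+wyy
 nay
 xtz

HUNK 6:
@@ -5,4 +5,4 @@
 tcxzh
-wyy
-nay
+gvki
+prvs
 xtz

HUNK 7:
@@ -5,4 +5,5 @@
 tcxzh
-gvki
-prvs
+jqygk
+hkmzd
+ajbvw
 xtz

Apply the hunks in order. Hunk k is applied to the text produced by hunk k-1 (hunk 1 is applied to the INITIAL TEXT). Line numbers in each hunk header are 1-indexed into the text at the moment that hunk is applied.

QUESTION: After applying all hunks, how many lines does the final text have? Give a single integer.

Answer: 10

Derivation:
Hunk 1: at line 4 remove [oypdp] add [jscwk,vyh,etfw] -> 9 lines: pqsqq ibdsv yef pvc jscwk vyh etfw ggi paerk
Hunk 2: at line 2 remove [yef,pvc,jscwk] add [pbrk,qklmw] -> 8 lines: pqsqq ibdsv pbrk qklmw vyh etfw ggi paerk
Hunk 3: at line 5 remove [etfw,ggi] add [wgc,nay,xtz] -> 9 lines: pqsqq ibdsv pbrk qklmw vyh wgc nay xtz paerk
Hunk 4: at line 1 remove [pbrk,qklmw] add [ibb,yuccu] -> 9 lines: pqsqq ibdsv ibb yuccu vyh wgc nay xtz paerk
Hunk 5: at line 3 remove [vyh,wgc] add [tcxzh,wyy] -> 9 lines: pqsqq ibdsv ibb yuccu tcxzh wyy nay xtz paerk
Hunk 6: at line 5 remove [wyy,nay] add [gvki,prvs] -> 9 lines: pqsqq ibdsv ibb yuccu tcxzh gvki prvs xtz paerk
Hunk 7: at line 5 remove [gvki,prvs] add [jqygk,hkmzd,ajbvw] -> 10 lines: pqsqq ibdsv ibb yuccu tcxzh jqygk hkmzd ajbvw xtz paerk
Final line count: 10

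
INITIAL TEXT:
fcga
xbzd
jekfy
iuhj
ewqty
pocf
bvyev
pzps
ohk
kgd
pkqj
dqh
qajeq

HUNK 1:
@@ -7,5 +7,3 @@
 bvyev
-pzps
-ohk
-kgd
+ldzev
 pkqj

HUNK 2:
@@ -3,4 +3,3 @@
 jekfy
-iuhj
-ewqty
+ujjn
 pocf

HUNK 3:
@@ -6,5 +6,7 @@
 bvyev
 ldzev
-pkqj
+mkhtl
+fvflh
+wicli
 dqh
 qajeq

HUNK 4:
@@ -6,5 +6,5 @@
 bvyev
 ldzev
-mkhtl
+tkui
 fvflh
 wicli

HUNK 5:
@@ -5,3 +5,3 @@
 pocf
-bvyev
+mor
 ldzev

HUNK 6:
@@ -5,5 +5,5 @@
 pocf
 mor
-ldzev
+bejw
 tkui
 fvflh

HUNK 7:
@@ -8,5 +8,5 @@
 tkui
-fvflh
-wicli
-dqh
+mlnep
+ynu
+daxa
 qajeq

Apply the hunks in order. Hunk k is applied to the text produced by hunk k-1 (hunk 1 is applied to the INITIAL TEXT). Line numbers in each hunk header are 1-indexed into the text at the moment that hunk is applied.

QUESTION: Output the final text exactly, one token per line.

Hunk 1: at line 7 remove [pzps,ohk,kgd] add [ldzev] -> 11 lines: fcga xbzd jekfy iuhj ewqty pocf bvyev ldzev pkqj dqh qajeq
Hunk 2: at line 3 remove [iuhj,ewqty] add [ujjn] -> 10 lines: fcga xbzd jekfy ujjn pocf bvyev ldzev pkqj dqh qajeq
Hunk 3: at line 6 remove [pkqj] add [mkhtl,fvflh,wicli] -> 12 lines: fcga xbzd jekfy ujjn pocf bvyev ldzev mkhtl fvflh wicli dqh qajeq
Hunk 4: at line 6 remove [mkhtl] add [tkui] -> 12 lines: fcga xbzd jekfy ujjn pocf bvyev ldzev tkui fvflh wicli dqh qajeq
Hunk 5: at line 5 remove [bvyev] add [mor] -> 12 lines: fcga xbzd jekfy ujjn pocf mor ldzev tkui fvflh wicli dqh qajeq
Hunk 6: at line 5 remove [ldzev] add [bejw] -> 12 lines: fcga xbzd jekfy ujjn pocf mor bejw tkui fvflh wicli dqh qajeq
Hunk 7: at line 8 remove [fvflh,wicli,dqh] add [mlnep,ynu,daxa] -> 12 lines: fcga xbzd jekfy ujjn pocf mor bejw tkui mlnep ynu daxa qajeq

Answer: fcga
xbzd
jekfy
ujjn
pocf
mor
bejw
tkui
mlnep
ynu
daxa
qajeq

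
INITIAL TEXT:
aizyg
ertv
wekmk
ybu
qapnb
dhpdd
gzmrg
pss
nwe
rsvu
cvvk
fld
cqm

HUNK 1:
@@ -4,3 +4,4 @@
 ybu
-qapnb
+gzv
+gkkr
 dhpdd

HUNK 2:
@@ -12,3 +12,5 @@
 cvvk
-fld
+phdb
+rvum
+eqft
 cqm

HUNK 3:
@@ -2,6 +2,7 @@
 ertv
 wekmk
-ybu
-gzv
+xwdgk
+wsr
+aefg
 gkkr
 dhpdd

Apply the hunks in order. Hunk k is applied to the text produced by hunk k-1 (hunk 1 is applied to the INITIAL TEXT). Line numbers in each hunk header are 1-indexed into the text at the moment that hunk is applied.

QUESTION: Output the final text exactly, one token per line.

Hunk 1: at line 4 remove [qapnb] add [gzv,gkkr] -> 14 lines: aizyg ertv wekmk ybu gzv gkkr dhpdd gzmrg pss nwe rsvu cvvk fld cqm
Hunk 2: at line 12 remove [fld] add [phdb,rvum,eqft] -> 16 lines: aizyg ertv wekmk ybu gzv gkkr dhpdd gzmrg pss nwe rsvu cvvk phdb rvum eqft cqm
Hunk 3: at line 2 remove [ybu,gzv] add [xwdgk,wsr,aefg] -> 17 lines: aizyg ertv wekmk xwdgk wsr aefg gkkr dhpdd gzmrg pss nwe rsvu cvvk phdb rvum eqft cqm

Answer: aizyg
ertv
wekmk
xwdgk
wsr
aefg
gkkr
dhpdd
gzmrg
pss
nwe
rsvu
cvvk
phdb
rvum
eqft
cqm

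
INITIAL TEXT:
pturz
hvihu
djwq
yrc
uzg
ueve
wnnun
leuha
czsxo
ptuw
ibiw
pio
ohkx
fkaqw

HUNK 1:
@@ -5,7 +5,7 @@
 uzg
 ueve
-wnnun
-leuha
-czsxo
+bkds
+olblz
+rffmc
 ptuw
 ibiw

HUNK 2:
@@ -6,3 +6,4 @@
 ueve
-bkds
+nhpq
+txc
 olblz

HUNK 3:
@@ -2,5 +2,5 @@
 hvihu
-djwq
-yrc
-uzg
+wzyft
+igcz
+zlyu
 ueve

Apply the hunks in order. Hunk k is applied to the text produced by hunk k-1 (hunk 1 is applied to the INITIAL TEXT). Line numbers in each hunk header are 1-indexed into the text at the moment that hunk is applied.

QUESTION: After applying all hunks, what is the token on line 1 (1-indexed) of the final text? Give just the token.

Answer: pturz

Derivation:
Hunk 1: at line 5 remove [wnnun,leuha,czsxo] add [bkds,olblz,rffmc] -> 14 lines: pturz hvihu djwq yrc uzg ueve bkds olblz rffmc ptuw ibiw pio ohkx fkaqw
Hunk 2: at line 6 remove [bkds] add [nhpq,txc] -> 15 lines: pturz hvihu djwq yrc uzg ueve nhpq txc olblz rffmc ptuw ibiw pio ohkx fkaqw
Hunk 3: at line 2 remove [djwq,yrc,uzg] add [wzyft,igcz,zlyu] -> 15 lines: pturz hvihu wzyft igcz zlyu ueve nhpq txc olblz rffmc ptuw ibiw pio ohkx fkaqw
Final line 1: pturz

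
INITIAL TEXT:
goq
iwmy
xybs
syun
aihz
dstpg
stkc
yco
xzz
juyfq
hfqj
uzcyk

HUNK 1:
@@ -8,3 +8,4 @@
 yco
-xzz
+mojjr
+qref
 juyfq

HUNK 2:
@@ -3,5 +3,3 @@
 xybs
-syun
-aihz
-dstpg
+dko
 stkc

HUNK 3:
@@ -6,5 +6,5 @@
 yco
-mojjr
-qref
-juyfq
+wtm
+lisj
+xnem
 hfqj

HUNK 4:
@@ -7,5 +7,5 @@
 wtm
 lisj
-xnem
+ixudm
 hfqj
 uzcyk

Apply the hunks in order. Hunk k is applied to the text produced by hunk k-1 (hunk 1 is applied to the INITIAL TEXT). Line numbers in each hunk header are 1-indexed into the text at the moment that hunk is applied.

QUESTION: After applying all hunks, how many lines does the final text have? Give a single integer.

Hunk 1: at line 8 remove [xzz] add [mojjr,qref] -> 13 lines: goq iwmy xybs syun aihz dstpg stkc yco mojjr qref juyfq hfqj uzcyk
Hunk 2: at line 3 remove [syun,aihz,dstpg] add [dko] -> 11 lines: goq iwmy xybs dko stkc yco mojjr qref juyfq hfqj uzcyk
Hunk 3: at line 6 remove [mojjr,qref,juyfq] add [wtm,lisj,xnem] -> 11 lines: goq iwmy xybs dko stkc yco wtm lisj xnem hfqj uzcyk
Hunk 4: at line 7 remove [xnem] add [ixudm] -> 11 lines: goq iwmy xybs dko stkc yco wtm lisj ixudm hfqj uzcyk
Final line count: 11

Answer: 11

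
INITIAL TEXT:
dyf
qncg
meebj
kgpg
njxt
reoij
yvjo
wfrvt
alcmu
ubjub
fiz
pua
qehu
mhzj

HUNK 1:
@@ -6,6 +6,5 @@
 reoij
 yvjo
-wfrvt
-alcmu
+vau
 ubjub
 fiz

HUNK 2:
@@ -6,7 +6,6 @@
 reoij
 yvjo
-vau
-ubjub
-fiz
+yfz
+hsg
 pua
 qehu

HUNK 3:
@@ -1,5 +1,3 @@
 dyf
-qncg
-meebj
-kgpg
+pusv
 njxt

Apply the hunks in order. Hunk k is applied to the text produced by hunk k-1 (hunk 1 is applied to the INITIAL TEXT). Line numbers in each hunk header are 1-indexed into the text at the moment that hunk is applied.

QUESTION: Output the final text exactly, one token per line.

Hunk 1: at line 6 remove [wfrvt,alcmu] add [vau] -> 13 lines: dyf qncg meebj kgpg njxt reoij yvjo vau ubjub fiz pua qehu mhzj
Hunk 2: at line 6 remove [vau,ubjub,fiz] add [yfz,hsg] -> 12 lines: dyf qncg meebj kgpg njxt reoij yvjo yfz hsg pua qehu mhzj
Hunk 3: at line 1 remove [qncg,meebj,kgpg] add [pusv] -> 10 lines: dyf pusv njxt reoij yvjo yfz hsg pua qehu mhzj

Answer: dyf
pusv
njxt
reoij
yvjo
yfz
hsg
pua
qehu
mhzj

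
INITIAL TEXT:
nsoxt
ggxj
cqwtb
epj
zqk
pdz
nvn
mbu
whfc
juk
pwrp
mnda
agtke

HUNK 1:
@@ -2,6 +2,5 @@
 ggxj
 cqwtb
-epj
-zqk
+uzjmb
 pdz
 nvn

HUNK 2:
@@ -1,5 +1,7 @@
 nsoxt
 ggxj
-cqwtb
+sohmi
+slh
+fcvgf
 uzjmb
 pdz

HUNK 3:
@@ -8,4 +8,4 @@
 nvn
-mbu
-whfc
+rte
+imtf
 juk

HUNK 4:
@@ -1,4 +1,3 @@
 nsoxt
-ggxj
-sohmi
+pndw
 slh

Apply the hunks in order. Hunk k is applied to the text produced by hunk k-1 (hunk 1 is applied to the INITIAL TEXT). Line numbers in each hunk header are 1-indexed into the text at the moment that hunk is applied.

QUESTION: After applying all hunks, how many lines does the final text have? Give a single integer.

Answer: 13

Derivation:
Hunk 1: at line 2 remove [epj,zqk] add [uzjmb] -> 12 lines: nsoxt ggxj cqwtb uzjmb pdz nvn mbu whfc juk pwrp mnda agtke
Hunk 2: at line 1 remove [cqwtb] add [sohmi,slh,fcvgf] -> 14 lines: nsoxt ggxj sohmi slh fcvgf uzjmb pdz nvn mbu whfc juk pwrp mnda agtke
Hunk 3: at line 8 remove [mbu,whfc] add [rte,imtf] -> 14 lines: nsoxt ggxj sohmi slh fcvgf uzjmb pdz nvn rte imtf juk pwrp mnda agtke
Hunk 4: at line 1 remove [ggxj,sohmi] add [pndw] -> 13 lines: nsoxt pndw slh fcvgf uzjmb pdz nvn rte imtf juk pwrp mnda agtke
Final line count: 13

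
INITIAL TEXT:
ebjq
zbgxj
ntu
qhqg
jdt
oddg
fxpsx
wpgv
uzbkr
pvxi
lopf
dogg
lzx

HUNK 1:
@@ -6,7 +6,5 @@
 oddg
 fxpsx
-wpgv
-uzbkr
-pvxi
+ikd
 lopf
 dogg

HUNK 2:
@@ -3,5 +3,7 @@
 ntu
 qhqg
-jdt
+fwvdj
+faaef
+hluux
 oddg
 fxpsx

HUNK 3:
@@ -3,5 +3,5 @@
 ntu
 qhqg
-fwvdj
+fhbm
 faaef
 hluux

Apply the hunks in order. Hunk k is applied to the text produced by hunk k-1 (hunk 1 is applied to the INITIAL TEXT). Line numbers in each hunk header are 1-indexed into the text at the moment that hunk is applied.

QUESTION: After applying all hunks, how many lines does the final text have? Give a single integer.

Hunk 1: at line 6 remove [wpgv,uzbkr,pvxi] add [ikd] -> 11 lines: ebjq zbgxj ntu qhqg jdt oddg fxpsx ikd lopf dogg lzx
Hunk 2: at line 3 remove [jdt] add [fwvdj,faaef,hluux] -> 13 lines: ebjq zbgxj ntu qhqg fwvdj faaef hluux oddg fxpsx ikd lopf dogg lzx
Hunk 3: at line 3 remove [fwvdj] add [fhbm] -> 13 lines: ebjq zbgxj ntu qhqg fhbm faaef hluux oddg fxpsx ikd lopf dogg lzx
Final line count: 13

Answer: 13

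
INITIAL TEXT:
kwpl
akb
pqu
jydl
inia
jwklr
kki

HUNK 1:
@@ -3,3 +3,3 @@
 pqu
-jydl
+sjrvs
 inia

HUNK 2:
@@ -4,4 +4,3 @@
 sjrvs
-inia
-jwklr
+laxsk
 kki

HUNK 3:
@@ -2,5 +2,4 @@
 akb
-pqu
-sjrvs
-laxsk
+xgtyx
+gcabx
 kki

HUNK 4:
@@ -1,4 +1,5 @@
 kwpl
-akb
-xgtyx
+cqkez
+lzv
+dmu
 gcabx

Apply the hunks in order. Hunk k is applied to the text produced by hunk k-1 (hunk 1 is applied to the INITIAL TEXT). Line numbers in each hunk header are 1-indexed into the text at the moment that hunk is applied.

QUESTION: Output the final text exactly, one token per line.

Hunk 1: at line 3 remove [jydl] add [sjrvs] -> 7 lines: kwpl akb pqu sjrvs inia jwklr kki
Hunk 2: at line 4 remove [inia,jwklr] add [laxsk] -> 6 lines: kwpl akb pqu sjrvs laxsk kki
Hunk 3: at line 2 remove [pqu,sjrvs,laxsk] add [xgtyx,gcabx] -> 5 lines: kwpl akb xgtyx gcabx kki
Hunk 4: at line 1 remove [akb,xgtyx] add [cqkez,lzv,dmu] -> 6 lines: kwpl cqkez lzv dmu gcabx kki

Answer: kwpl
cqkez
lzv
dmu
gcabx
kki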